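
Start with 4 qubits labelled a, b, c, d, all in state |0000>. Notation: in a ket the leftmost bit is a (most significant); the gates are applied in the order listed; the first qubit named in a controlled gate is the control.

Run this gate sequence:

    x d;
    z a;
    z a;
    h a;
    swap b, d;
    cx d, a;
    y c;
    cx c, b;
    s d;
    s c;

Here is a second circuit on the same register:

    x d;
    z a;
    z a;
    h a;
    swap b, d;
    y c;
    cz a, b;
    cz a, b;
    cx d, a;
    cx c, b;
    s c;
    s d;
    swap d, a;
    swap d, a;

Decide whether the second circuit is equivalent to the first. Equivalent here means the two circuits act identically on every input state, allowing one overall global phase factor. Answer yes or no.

Yes — the two circuits implement the same unitary up to a global phase.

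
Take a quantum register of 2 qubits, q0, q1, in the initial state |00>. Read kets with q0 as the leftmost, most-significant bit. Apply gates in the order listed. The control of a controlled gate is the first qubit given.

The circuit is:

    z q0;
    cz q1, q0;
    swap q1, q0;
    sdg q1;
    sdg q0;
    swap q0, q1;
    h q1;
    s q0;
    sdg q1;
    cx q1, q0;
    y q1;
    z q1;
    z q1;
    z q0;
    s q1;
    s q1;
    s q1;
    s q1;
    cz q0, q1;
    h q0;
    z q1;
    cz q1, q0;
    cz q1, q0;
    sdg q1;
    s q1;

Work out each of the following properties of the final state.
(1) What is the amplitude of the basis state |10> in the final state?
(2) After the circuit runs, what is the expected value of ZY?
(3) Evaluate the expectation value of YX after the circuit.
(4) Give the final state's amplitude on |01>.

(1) |10> carries amplitude -1/2 in the final state. Key observation: gates 15-18 undo each other exactly, leaving only the rest of the circuit to track.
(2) In the final state, ZY has expectation -1.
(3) The observable YX averages to -1.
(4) |01> carries amplitude -I/2 in the final state.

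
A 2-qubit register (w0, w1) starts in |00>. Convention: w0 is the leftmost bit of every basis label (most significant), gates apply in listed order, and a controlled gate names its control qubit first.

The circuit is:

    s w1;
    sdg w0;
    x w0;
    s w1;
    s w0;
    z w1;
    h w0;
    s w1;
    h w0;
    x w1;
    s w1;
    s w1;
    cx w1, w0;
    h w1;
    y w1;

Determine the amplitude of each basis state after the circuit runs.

The resulting statevector has amplitude sqrt(2)/2 on |00>, sqrt(2)/2 on |01>, 0 on |10>, 0 on |11>.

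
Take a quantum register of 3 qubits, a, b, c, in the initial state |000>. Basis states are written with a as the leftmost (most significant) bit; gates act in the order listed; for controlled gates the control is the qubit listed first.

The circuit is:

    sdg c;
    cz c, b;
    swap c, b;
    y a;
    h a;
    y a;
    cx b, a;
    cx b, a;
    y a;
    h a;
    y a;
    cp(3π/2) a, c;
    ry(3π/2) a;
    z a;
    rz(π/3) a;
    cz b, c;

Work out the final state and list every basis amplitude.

After the circuit, the state carries amplitude sqrt(2)*exp(5*I*pi/6)/2 on |000>, -sqrt(2)*exp(I*pi/6)/2 on |100>, and 0 on every other basis state.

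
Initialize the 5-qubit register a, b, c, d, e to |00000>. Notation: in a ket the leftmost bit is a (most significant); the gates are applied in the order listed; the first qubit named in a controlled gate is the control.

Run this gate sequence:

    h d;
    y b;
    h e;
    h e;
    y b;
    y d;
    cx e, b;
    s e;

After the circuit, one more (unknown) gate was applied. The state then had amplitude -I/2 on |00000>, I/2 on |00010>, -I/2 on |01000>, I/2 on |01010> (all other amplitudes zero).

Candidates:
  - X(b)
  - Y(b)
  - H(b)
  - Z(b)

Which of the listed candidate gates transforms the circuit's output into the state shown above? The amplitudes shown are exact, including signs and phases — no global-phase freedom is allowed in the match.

It was H(b) that produced the state shown. Key observation: steps 2-5 multiply out to the identity, so the circuit reduces to the remaining gates.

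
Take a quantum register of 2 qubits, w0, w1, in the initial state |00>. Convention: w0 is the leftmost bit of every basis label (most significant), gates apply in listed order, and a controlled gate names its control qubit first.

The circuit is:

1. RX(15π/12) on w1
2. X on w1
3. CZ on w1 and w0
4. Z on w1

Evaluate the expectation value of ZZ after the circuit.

In the final state, ZZ has expectation sqrt(2)/2.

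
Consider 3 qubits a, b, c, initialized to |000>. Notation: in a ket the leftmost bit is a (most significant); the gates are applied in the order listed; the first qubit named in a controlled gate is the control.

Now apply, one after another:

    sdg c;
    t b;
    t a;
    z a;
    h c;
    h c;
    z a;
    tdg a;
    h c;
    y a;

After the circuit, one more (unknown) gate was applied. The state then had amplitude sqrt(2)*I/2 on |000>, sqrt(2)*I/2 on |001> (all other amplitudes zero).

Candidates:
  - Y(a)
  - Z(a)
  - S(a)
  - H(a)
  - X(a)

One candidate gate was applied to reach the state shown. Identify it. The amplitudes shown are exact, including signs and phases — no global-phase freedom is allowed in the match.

The applied gate was X(a). Key observation: the block from step 3 through step 8 cancels to the identity and can be dropped.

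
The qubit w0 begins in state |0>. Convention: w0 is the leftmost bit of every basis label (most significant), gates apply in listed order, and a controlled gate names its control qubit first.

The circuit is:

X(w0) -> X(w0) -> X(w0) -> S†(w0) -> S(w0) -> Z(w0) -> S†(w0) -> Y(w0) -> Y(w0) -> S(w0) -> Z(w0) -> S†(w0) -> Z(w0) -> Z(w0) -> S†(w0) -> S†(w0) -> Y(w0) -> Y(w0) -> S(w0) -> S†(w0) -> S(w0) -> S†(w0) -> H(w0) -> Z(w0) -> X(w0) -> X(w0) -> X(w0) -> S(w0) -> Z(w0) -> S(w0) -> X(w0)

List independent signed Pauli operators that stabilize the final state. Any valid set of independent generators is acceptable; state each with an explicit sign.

The final state is stabilized by the group generated by +X; other independent generating sets are equally valid.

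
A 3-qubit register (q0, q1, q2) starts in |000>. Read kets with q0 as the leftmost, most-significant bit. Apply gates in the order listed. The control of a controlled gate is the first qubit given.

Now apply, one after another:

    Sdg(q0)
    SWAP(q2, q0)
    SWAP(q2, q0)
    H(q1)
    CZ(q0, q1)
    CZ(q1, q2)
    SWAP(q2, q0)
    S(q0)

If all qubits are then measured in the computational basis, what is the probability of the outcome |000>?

A full measurement returns |000> with probability 1/2.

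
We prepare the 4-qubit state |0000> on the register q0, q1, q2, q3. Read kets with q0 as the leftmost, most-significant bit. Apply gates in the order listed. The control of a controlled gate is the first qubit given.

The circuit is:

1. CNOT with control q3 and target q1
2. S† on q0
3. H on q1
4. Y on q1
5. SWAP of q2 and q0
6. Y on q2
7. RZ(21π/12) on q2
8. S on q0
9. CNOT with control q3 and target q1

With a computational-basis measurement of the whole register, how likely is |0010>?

A full measurement returns |0010> with probability 1/2.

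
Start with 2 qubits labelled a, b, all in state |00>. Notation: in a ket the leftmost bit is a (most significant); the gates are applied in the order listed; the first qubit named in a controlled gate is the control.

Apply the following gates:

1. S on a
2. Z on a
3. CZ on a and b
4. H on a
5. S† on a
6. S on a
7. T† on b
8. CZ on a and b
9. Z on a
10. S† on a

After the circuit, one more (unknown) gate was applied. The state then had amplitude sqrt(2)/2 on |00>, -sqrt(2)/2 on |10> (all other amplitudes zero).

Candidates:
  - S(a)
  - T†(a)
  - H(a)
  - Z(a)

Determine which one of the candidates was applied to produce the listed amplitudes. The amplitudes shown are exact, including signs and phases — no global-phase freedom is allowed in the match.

The unique candidate consistent with the amplitudes is S(a).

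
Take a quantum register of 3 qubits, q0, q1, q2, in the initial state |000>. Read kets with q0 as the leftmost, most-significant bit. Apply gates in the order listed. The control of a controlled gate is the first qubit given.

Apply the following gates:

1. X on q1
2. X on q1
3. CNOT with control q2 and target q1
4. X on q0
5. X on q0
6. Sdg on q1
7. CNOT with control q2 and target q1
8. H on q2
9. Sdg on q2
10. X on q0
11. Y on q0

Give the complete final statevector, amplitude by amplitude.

The final amplitudes are -sqrt(2)*I/2 on |000>, -sqrt(2)/2 on |001>, and 0 on every other basis state. Key observation: steps 1-2 multiply out to the identity, so the circuit reduces to the remaining gates.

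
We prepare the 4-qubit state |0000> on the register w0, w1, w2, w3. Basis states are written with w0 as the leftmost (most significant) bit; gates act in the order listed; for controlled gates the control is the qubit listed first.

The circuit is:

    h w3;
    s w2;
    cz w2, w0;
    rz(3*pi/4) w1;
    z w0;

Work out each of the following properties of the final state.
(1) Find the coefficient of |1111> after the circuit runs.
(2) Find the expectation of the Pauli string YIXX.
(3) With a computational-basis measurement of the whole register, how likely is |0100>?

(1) |1111> carries amplitude 0 in the final state.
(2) The expectation value of YIXX is 0.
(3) The probability of measuring |0100> is 0.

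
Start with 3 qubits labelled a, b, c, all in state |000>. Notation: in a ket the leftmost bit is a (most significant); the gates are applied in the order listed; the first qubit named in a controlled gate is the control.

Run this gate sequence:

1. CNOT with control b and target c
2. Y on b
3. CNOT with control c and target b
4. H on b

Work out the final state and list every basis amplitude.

The final amplitudes are sqrt(2)*I/2 on |000>, -sqrt(2)*I/2 on |010>, and 0 on every other basis state.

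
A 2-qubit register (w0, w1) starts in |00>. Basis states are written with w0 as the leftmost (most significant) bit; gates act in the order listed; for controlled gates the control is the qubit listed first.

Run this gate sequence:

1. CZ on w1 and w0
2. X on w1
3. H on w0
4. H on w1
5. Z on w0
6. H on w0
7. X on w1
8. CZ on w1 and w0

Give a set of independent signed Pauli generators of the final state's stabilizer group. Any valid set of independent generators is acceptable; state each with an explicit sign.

One valid set of independent stabilizer generators is +IX, -ZI (any independent generating set of the same group is equally correct).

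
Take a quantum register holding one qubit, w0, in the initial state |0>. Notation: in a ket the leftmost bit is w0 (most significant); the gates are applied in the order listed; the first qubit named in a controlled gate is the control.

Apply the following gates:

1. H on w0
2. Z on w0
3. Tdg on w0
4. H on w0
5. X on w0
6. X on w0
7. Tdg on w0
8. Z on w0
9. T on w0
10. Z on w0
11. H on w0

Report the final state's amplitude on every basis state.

The final amplitudes are sqrt(2)/2 on |0>, sqrt(2)*exp(3*I*pi/4)/2 on |1>.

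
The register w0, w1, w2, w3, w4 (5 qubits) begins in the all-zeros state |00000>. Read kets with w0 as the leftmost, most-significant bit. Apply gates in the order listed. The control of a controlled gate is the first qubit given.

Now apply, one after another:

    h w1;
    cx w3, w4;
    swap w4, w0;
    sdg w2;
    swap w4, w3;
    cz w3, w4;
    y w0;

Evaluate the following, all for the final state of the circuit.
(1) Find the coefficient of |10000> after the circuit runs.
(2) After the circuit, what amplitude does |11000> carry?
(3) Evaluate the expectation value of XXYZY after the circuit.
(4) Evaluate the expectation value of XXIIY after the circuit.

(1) |10000> carries amplitude sqrt(2)*I/2 in the final state.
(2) |11000> carries amplitude sqrt(2)*I/2 in the final state.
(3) The expectation value of XXYZY is 0.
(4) The expectation value of XXIIY is 0.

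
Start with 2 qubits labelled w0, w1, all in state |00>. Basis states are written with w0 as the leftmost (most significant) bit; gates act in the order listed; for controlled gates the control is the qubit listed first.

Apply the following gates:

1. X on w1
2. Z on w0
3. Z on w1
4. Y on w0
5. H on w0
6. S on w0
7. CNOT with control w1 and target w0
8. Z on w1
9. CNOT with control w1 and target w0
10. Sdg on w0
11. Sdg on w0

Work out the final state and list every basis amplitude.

The final amplitudes are 0 on |00>, sqrt(2)*I/2 on |01>, 0 on |10>, -sqrt(2)/2 on |11>.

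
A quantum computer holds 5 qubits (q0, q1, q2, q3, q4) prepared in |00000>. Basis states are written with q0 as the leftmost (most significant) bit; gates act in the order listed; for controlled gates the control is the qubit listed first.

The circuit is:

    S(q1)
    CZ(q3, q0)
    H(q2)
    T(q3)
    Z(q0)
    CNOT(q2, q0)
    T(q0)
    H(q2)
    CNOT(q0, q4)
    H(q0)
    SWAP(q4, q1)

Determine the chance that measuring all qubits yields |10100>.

A full measurement returns |10100> with probability 1/8.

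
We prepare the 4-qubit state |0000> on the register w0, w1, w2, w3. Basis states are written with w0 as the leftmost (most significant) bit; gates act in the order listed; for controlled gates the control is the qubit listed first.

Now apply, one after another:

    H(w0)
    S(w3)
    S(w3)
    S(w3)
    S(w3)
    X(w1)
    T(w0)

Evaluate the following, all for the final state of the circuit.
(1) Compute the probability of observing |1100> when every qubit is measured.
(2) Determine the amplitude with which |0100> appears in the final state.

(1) The probability of measuring |1100> is 1/2. Key observation: gates 2-5 undo each other exactly, leaving only the rest of the circuit to track.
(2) |0100> carries amplitude sqrt(2)/2 in the final state.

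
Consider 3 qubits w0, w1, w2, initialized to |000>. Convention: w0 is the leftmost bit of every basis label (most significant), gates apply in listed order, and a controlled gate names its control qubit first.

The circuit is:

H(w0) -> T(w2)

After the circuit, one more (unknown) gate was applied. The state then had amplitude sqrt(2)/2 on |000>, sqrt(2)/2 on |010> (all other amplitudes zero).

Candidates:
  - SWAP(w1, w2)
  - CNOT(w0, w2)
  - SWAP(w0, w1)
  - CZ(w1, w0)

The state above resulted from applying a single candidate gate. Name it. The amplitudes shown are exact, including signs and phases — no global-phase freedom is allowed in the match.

It was SWAP(w0, w1) that produced the state shown.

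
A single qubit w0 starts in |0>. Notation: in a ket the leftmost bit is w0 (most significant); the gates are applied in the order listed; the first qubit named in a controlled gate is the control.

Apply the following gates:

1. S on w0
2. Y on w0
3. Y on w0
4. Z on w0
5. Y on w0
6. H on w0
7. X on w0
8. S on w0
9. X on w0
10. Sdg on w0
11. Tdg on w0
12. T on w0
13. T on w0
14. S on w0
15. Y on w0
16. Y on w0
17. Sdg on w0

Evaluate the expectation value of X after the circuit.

The expectation value of X is sqrt(2)/2. Key observation: gates 14-17 undo each other exactly, leaving only the rest of the circuit to track.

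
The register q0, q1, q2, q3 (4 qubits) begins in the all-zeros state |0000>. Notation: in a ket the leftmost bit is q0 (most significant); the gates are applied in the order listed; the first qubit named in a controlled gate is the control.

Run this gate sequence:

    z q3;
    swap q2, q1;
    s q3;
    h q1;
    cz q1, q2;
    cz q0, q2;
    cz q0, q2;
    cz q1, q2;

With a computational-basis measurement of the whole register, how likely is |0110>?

A full measurement returns |0110> with probability 0. Key observation: the block from step 5 through step 8 cancels to the identity and can be dropped.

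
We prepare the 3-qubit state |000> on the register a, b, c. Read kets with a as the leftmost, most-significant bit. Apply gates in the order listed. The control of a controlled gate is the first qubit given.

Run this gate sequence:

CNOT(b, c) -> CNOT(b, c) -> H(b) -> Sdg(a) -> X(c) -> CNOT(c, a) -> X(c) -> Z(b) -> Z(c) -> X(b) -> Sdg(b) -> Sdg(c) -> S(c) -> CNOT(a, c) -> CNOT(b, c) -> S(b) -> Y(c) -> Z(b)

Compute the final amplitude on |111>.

|111> carries amplitude -sqrt(2)*I/2 in the final state. Key observation: the block from step 1 through step 2 cancels to the identity and can be dropped.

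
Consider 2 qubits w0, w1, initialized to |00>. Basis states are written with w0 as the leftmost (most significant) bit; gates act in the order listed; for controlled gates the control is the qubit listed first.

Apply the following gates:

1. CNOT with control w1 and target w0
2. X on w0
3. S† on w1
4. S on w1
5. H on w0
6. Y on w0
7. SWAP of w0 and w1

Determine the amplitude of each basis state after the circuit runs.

The resulting statevector has amplitude sqrt(2)*I/2 on |00>, sqrt(2)*I/2 on |01>, 0 on |10>, 0 on |11>.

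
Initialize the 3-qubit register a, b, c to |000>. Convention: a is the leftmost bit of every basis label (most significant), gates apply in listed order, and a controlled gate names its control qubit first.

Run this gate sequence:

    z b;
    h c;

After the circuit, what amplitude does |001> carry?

The final state's coefficient on |001> equals sqrt(2)/2.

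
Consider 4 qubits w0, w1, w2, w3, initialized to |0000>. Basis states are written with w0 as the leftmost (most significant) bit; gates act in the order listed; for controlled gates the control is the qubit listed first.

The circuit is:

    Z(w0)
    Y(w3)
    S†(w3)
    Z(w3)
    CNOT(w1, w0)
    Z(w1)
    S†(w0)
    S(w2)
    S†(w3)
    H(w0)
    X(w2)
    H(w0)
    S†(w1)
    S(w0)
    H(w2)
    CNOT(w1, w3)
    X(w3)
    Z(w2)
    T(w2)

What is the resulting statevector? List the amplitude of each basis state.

The resulting statevector has amplitude sqrt(2)*I/2 on |0000>, sqrt(2)*exp(3*I*pi/4)/2 on |0010>, and 0 on every other basis state.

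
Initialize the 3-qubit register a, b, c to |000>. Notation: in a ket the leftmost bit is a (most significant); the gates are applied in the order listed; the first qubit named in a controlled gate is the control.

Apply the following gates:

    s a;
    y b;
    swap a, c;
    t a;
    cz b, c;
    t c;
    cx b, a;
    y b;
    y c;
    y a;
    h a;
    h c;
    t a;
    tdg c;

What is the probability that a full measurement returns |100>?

The probability of measuring |100> is 1/4.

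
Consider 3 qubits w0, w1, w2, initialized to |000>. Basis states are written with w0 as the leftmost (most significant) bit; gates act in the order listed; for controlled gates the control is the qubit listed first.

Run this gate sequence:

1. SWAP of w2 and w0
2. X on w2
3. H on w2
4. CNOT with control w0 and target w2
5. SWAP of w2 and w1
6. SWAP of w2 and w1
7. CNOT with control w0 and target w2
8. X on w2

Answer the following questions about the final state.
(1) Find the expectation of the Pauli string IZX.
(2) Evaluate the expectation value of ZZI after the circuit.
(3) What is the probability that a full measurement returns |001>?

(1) In the final state, IZX has expectation -1. Key observation: gates 4-7 undo each other exactly, leaving only the rest of the circuit to track.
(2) The observable ZZI averages to 1.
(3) Outcome |001> occurs with probability 1/2.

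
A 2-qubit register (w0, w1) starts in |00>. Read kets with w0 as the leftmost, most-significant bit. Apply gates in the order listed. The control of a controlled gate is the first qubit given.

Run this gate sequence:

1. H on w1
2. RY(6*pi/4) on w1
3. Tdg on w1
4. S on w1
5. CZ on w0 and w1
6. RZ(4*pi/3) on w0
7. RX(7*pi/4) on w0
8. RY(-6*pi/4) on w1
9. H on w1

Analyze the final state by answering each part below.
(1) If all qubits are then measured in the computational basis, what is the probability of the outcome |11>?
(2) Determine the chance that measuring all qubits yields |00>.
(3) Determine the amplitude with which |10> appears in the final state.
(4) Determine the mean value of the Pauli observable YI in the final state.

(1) The probability of measuring |11> is 0.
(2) Outcome |00> occurs with probability sqrt(2)/4 + 1/2.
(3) The final state's coefficient on |10> equals sqrt(2 - sqrt(2))*exp(5*I*pi/6)/2.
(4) In the final state, YI has expectation sqrt(2)/2.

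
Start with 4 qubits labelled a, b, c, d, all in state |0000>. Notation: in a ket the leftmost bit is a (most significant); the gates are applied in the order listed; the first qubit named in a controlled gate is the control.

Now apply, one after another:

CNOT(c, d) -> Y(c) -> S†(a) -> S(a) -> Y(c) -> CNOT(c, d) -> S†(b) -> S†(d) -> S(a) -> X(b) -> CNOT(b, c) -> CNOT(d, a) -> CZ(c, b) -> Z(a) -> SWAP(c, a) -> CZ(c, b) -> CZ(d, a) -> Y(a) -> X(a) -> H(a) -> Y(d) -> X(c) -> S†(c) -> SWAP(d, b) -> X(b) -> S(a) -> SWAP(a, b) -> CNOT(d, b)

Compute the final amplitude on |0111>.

|0111> carries amplitude sqrt(2)*I/2 in the final state. Key observation: steps 1-6 multiply out to the identity, so the circuit reduces to the remaining gates.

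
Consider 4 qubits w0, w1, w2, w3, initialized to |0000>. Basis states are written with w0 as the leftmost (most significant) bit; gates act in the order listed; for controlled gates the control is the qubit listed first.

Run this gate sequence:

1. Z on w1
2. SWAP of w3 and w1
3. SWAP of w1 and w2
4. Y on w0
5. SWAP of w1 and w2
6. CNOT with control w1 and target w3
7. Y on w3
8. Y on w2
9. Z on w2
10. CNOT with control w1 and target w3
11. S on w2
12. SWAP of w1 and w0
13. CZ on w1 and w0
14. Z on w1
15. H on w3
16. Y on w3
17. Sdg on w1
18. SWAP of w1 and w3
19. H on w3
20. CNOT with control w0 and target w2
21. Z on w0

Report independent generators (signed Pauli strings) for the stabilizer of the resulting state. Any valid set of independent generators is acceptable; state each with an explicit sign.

The stabilizer group can be generated by +IXII, -IIIX, +ZIII, -IIZI, among other valid generating sets.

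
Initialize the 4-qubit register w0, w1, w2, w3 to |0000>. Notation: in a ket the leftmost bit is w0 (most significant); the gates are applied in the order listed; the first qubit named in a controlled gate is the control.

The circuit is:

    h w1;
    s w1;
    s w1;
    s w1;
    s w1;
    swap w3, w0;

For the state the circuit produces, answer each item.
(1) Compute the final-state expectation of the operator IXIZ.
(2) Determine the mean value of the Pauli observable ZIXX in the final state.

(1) The expectation value of IXIZ is 1. Key observation: steps 2-5 multiply out to the identity, so the circuit reduces to the remaining gates.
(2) The observable ZIXX averages to 0.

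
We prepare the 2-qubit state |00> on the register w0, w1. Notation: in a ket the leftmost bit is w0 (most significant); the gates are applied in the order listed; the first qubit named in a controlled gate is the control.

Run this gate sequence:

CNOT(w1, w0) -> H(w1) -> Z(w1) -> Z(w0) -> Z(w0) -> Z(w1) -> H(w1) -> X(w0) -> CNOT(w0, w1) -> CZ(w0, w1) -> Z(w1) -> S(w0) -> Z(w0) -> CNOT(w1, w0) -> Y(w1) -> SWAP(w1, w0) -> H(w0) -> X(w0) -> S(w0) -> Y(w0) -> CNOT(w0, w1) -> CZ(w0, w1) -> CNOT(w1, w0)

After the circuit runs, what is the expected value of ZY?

The expectation value of ZY is -1. Key observation: gates 2-7 undo each other exactly, leaving only the rest of the circuit to track.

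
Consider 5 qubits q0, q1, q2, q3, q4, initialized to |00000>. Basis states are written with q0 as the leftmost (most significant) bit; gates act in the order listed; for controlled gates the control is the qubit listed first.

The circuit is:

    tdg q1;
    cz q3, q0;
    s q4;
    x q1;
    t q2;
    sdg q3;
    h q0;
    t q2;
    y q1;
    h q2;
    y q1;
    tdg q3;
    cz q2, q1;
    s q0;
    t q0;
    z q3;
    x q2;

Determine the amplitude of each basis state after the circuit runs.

The resulting statevector has amplitude -1/2 on |01000>, 1/2 on |01100>, -exp(3*I*pi/4)/2 on |11000>, exp(3*I*pi/4)/2 on |11100>, and 0 on every other basis state.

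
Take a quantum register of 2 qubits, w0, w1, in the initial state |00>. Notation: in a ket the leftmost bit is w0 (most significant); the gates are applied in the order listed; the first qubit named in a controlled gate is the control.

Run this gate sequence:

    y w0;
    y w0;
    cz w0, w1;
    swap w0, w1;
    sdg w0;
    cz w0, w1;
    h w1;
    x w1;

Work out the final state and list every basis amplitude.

After the circuit, the state carries amplitude sqrt(2)/2 on |00>, sqrt(2)/2 on |01>, 0 on |10>, 0 on |11>.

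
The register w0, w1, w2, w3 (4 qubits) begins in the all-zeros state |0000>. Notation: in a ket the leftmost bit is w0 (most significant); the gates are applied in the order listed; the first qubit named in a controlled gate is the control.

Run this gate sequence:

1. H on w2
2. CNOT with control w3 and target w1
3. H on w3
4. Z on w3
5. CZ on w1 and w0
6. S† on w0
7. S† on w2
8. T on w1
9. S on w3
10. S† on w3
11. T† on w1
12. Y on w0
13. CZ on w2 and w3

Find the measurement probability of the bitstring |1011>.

Outcome |1011> occurs with probability 1/4. Key observation: gates 8-11 undo each other exactly, leaving only the rest of the circuit to track.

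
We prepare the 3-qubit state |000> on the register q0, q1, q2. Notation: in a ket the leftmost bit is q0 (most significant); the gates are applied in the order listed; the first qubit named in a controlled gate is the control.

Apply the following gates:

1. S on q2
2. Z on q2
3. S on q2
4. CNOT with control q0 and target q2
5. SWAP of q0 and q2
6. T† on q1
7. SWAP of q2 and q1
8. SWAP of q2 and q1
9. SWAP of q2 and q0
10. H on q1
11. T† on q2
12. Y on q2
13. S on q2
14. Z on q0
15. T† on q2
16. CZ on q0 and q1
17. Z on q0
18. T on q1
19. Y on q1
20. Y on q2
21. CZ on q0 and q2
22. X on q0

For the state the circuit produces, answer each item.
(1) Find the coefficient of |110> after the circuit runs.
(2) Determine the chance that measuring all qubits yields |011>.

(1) |110> carries amplitude sqrt(2)*exp(3*I*pi/4)/2 in the final state. Key observation: the block from step 7 through step 8 cancels to the identity and can be dropped.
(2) The probability of measuring |011> is 0.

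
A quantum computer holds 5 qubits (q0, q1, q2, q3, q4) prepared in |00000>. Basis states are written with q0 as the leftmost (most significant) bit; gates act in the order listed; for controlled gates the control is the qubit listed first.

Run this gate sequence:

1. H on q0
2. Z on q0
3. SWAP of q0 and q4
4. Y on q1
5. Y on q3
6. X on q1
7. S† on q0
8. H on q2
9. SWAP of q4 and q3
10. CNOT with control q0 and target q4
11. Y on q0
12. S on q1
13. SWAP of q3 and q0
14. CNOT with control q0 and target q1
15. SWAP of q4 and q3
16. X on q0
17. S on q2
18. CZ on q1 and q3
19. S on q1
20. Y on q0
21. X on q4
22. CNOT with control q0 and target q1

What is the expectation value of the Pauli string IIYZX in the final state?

In the final state, IIYZX has expectation 0.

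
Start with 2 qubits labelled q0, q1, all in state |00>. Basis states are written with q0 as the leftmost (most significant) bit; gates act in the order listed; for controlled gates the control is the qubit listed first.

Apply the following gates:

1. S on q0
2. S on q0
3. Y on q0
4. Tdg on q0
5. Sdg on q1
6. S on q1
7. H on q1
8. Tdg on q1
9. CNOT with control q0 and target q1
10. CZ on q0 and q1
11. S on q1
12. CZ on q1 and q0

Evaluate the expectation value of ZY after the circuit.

In the final state, ZY has expectation -sqrt(2)/2.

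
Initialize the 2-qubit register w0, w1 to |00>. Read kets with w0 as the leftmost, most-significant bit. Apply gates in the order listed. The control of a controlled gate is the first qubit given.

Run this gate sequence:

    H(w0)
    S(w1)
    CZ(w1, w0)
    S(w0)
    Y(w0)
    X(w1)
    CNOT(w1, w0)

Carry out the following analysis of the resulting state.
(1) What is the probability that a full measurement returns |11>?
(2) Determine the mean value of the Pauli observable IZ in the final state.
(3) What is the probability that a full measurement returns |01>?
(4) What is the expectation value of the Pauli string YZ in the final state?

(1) Outcome |11> occurs with probability 1/2.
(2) The expectation value of IZ is -1.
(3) Outcome |01> occurs with probability 1/2.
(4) The observable YZ averages to 1.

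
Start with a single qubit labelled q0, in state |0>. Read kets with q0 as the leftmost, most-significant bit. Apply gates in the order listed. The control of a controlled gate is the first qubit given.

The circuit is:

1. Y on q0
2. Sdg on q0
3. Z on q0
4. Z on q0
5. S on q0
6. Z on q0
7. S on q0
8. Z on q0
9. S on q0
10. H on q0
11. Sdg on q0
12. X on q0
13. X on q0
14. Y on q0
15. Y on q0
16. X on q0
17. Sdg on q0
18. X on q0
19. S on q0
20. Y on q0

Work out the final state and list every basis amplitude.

The final amplitudes are sqrt(2)/2 on |0>, -sqrt(2)*I/2 on |1>.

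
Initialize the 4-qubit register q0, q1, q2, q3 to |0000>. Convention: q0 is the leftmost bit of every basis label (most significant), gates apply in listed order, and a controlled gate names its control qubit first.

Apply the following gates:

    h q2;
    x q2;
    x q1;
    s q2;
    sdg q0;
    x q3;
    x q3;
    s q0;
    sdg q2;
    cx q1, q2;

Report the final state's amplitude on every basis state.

After the circuit, the state carries amplitude sqrt(2)/2 on |0100>, sqrt(2)/2 on |0110>, and 0 on every other basis state. Key observation: gates 4-9 undo each other exactly, leaving only the rest of the circuit to track.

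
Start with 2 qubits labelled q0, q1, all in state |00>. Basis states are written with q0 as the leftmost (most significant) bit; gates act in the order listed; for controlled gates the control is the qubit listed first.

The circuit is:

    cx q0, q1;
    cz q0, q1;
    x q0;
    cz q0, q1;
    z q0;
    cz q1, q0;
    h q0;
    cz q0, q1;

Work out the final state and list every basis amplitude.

After the circuit, the state carries amplitude -sqrt(2)/2 on |00>, 0 on |01>, sqrt(2)/2 on |10>, 0 on |11>.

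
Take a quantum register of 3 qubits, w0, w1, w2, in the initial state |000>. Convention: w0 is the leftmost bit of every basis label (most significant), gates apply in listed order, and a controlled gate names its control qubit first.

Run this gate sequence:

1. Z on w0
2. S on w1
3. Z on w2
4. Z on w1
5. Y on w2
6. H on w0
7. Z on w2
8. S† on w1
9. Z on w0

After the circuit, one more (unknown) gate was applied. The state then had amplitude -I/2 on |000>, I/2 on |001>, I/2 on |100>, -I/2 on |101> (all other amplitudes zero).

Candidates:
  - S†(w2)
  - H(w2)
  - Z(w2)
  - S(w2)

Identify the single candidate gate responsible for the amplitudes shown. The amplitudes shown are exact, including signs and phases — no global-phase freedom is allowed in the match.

The unique candidate consistent with the amplitudes is H(w2).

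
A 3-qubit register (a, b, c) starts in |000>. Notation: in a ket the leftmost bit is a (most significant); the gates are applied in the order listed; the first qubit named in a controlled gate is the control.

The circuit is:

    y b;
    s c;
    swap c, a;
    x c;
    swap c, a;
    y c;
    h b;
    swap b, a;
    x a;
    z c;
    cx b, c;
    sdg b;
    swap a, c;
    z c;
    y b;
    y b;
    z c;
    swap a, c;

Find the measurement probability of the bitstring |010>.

Outcome |010> occurs with probability 1/2. Key observation: steps 13-18 multiply out to the identity, so the circuit reduces to the remaining gates.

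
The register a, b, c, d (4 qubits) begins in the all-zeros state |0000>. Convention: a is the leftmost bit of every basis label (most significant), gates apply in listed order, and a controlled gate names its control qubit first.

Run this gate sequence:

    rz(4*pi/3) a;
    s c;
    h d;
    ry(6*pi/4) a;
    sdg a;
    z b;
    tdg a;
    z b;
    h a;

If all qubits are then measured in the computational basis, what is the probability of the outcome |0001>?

A full measurement returns |0001> with probability sqrt(2)/8 + 1/4.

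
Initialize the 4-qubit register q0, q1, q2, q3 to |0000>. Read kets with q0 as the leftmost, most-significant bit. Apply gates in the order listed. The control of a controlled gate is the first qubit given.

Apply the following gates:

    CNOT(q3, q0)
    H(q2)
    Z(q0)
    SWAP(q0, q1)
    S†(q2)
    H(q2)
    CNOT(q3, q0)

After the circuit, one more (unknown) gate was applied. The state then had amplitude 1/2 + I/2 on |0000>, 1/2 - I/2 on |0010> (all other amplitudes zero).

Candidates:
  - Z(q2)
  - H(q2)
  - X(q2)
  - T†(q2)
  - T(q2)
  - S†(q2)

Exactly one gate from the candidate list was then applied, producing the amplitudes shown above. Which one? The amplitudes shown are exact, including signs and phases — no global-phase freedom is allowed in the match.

It was X(q2) that produced the state shown.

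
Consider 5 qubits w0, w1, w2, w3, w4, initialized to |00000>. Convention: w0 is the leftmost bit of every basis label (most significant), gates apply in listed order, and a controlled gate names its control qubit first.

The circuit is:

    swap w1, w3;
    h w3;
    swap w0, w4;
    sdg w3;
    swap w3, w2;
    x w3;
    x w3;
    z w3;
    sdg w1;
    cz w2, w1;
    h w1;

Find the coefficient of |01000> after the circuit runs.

|01000> carries amplitude 1/2 in the final state. Key observation: steps 6-7 multiply out to the identity, so the circuit reduces to the remaining gates.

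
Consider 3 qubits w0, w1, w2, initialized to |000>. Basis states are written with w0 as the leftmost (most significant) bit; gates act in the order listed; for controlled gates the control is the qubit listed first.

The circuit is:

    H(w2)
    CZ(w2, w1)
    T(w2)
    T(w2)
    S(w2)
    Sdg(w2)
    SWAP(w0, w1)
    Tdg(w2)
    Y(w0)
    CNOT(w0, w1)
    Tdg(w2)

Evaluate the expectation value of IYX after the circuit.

In the final state, IYX has expectation 0. Key observation: gates 5-6 undo each other exactly, leaving only the rest of the circuit to track.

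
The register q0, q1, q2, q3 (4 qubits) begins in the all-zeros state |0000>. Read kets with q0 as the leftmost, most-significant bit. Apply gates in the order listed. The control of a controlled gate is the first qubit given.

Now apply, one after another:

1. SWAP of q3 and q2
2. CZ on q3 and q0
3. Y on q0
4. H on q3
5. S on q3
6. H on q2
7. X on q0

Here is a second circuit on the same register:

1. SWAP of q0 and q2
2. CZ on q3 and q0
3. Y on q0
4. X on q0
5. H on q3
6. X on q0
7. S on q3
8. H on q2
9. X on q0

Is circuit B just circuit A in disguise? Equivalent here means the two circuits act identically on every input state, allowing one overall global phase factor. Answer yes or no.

No, they are not equivalent — no single phase factor reconciles the two unitaries.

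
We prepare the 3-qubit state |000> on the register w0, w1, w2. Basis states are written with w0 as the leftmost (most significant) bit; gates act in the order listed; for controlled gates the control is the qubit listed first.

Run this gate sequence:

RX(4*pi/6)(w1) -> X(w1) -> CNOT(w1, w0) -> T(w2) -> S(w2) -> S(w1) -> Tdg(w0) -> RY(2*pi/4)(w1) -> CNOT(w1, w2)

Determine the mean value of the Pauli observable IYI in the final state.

In the final state, IYI has expectation 0.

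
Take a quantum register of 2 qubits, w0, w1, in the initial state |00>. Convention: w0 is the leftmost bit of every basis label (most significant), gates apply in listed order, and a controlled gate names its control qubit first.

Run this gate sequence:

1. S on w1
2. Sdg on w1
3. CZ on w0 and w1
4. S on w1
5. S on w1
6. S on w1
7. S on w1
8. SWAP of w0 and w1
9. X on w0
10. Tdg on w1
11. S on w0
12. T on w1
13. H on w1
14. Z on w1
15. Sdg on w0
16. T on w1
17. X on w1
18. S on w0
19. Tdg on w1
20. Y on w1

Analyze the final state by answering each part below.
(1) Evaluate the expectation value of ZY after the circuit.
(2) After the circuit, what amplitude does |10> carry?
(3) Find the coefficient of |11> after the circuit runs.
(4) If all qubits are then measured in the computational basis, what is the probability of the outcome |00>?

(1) In the final state, ZY has expectation -1.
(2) The final state's coefficient on |10> equals -sqrt(2)*exp(3*I*pi/4)/2.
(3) |11> carries amplitude sqrt(2)*exp(I*pi/4)/2 in the final state.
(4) Outcome |00> occurs with probability 0.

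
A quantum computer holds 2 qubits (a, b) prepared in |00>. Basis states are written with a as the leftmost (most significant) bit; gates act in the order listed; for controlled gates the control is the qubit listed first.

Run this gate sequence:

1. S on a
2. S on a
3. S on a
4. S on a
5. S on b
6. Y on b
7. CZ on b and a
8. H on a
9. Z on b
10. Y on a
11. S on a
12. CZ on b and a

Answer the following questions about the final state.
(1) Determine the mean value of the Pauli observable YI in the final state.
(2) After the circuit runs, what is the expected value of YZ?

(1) In the final state, YI has expectation 1. Key observation: the block from step 1 through step 4 cancels to the identity and can be dropped.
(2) The observable YZ averages to -1.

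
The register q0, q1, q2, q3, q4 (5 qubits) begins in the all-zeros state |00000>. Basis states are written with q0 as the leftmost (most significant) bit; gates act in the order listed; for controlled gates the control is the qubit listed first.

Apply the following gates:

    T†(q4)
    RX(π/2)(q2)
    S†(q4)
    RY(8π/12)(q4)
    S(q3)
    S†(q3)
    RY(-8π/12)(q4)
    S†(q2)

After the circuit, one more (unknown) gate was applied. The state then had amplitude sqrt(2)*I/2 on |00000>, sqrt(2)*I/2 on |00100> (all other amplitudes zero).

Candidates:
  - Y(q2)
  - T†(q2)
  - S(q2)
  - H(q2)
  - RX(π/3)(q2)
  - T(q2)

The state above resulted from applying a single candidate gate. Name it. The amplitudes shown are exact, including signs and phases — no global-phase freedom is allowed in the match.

It was Y(q2) that produced the state shown. Key observation: the block from step 4 through step 7 cancels to the identity and can be dropped.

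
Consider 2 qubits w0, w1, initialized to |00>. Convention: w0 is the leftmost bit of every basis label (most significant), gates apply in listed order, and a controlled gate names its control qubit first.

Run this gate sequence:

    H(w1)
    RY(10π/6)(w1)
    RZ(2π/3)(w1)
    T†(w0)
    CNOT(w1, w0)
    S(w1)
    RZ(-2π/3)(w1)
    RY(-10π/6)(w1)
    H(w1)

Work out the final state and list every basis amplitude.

After the circuit, the state carries amplitude sqrt(3)/4 + 1/2 on |00>, 1/4 on |01>, I*(2 - sqrt(3))/4 on |10>, -I/4 on |11>.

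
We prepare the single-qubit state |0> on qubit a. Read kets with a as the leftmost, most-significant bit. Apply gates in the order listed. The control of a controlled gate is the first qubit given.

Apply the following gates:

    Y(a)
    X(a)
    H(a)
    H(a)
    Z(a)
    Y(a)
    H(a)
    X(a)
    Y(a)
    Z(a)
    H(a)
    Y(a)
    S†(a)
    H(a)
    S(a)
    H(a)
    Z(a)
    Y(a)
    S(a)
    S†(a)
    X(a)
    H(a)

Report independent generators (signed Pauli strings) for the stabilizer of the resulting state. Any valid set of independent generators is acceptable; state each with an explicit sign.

The stabilizer group can be generated by +Y, among other valid generating sets.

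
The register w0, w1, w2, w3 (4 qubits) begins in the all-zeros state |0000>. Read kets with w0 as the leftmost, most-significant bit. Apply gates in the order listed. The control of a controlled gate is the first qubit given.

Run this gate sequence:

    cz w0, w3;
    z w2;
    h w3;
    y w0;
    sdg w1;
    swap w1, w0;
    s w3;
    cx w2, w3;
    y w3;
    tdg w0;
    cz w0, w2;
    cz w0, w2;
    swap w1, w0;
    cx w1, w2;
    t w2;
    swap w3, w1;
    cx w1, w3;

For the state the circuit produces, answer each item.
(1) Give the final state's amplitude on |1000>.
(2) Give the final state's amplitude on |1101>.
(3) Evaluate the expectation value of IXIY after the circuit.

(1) |1000> carries amplitude sqrt(2)*I/2 in the final state. Key observation: gates 11-12 undo each other exactly, leaving only the rest of the circuit to track.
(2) The amplitude on |1101> is -sqrt(2)/2.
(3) The observable IXIY averages to 1.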